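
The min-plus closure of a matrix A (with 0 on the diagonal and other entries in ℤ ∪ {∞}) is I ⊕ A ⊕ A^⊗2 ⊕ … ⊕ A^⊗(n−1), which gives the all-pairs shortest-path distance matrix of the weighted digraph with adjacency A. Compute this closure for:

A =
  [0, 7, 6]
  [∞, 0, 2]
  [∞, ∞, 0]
Closure =
  [0, 7, 6]
  [∞, 0, 2]
  [∞, ∞, 0]

This is the Floyd-Warshall all-pairs shortest-path computation. For each intermediate vertex k = 0, 1, …, 2, update dist[i][j] ← min(dist[i][j], dist[i][k] + dist[k][j]). The final matrix gives, for each (i, j), the minimum total weight of any directed path from i to j (possibly empty when i = j).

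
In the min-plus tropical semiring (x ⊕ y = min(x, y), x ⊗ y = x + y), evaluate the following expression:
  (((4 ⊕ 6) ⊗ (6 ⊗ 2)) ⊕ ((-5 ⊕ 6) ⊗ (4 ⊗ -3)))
(((4 ⊕ 6) ⊗ (6 ⊗ 2)) ⊕ ((-5 ⊕ 6) ⊗ (4 ⊗ -3))) = -4

Expand innermost to outermost. Recall ⊕ takes the minimum of its arguments and ⊗ takes their sum. Working out the expression (((4 ⊕ 6) ⊗ (6 ⊗ 2)) ⊕ ((-5 ⊕ 6) ⊗ (4 ⊗ -3))) gives -4.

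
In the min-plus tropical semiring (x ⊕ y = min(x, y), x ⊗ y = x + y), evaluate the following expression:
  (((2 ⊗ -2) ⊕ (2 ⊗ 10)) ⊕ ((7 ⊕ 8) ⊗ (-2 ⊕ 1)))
(((2 ⊗ -2) ⊕ (2 ⊗ 10)) ⊕ ((7 ⊕ 8) ⊗ (-2 ⊕ 1))) = 0

Expand innermost to outermost. Recall ⊕ takes the minimum of its arguments and ⊗ takes their sum. Working out the expression (((2 ⊗ -2) ⊕ (2 ⊗ 10)) ⊕ ((7 ⊕ 8) ⊗ (-2 ⊕ 1))) gives 0.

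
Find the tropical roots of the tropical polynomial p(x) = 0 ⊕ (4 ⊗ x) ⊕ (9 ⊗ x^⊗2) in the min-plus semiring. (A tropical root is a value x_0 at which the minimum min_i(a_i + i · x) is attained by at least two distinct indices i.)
Roots: {-5, -4}

Each tropical root is a break point of the lower envelope of the lines y = a_i + i · x (there are 3 lines, with slopes 0, 1, ..., 2). Only the lines that attain the minimum somewhere contribute to roots; other lines are dominated. Here the surviving (envelope) indices are i = 2, i = 1, i = 0.
Intersections between consecutive envelope lines give the roots: for adjacent envelope indices i < j the intersection is x = (a_i − a_j) / (j − i). Reading off the sorted break points: {-5, -4}.
Verification: at each break x_0, at least two indices attain the minimum of min_i(a_i + i · x_0).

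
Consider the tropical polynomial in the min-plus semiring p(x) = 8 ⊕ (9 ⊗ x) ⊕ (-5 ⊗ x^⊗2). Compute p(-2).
p(-2) = -9

A tropical monomial a ⊗ x^⊗i evaluates to a + i · x. Evaluating each term at x = -2:
  Term 0 contributes 8 + 0 · -2 = 8
  Term 1 contributes 9 + 1 · -2 = 7
  Term 2 contributes -5 + 2 · -2 = -9
p(-2) = ⊕ of these = min[8, 7, -9] = -9.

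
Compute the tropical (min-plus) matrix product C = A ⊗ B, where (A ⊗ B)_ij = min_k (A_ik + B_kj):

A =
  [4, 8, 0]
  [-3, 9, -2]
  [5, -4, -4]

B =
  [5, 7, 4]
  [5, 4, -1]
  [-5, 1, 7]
A ⊗ B =
  [-5, 1, 7]
  [-7, -1, 1]
  [-9, -3, -5]

Apply the min-plus product entry-by-entry:
  C[0][0] = min over k of (A[0][0] + B[0][0] = 4 + 5 = 9, A[0][1] + B[1][0] = 8 + 5 = 13, A[0][2] + B[2][0] = 0 + -5 = -5) = -5 (attained at k = 2)
  C[0][1] = min over k of (A[0][0] + B[0][1] = 4 + 7 = 11, A[0][1] + B[1][1] = 8 + 4 = 12, A[0][2] + B[2][1] = 0 + 1 = 1) = 1 (attained at k = 2)
  C[0][2] = min over k of (A[0][0] + B[0][2] = 4 + 4 = 8, A[0][1] + B[1][2] = 8 + -1 = 7, A[0][2] + B[2][2] = 0 + 7 = 7) = 7 (attained at k = 1)
  C[1][0] = min over k of (A[1][0] + B[0][0] = -3 + 5 = 2, A[1][1] + B[1][0] = 9 + 5 = 14, A[1][2] + B[2][0] = -2 + -5 = -7) = -7 (attained at k = 2)
  C[1][1] = min over k of (A[1][0] + B[0][1] = -3 + 7 = 4, A[1][1] + B[1][1] = 9 + 4 = 13, A[1][2] + B[2][1] = -2 + 1 = -1) = -1 (attained at k = 2)
  C[1][2] = min over k of (A[1][0] + B[0][2] = -3 + 4 = 1, A[1][1] + B[1][2] = 9 + -1 = 8, A[1][2] + B[2][2] = -2 + 7 = 5) = 1 (attained at k = 0)
  C[2][0] = min over k of (A[2][0] + B[0][0] = 5 + 5 = 10, A[2][1] + B[1][0] = -4 + 5 = 1, A[2][2] + B[2][0] = -4 + -5 = -9) = -9 (attained at k = 2)
  C[2][1] = min over k of (A[2][0] + B[0][1] = 5 + 7 = 12, A[2][1] + B[1][1] = -4 + 4 = 0, A[2][2] + B[2][1] = -4 + 1 = -3) = -3 (attained at k = 2)
  C[2][2] = min over k of (A[2][0] + B[0][2] = 5 + 4 = 9, A[2][1] + B[1][2] = -4 + -1 = -5, A[2][2] + B[2][2] = -4 + 7 = 3) = -5 (attained at k = 1)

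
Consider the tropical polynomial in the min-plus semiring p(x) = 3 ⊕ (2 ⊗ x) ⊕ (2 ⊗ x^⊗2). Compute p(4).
p(4) = 3

A tropical monomial a ⊗ x^⊗i evaluates to a + i · x. Evaluating each term at x = 4:
  Term 0 contributes 3 + 0 · 4 = 3
  Term 1 contributes 2 + 1 · 4 = 6
  Term 2 contributes 2 + 2 · 4 = 10
p(4) = ⊕ of these = min[3, 6, 10] = 3.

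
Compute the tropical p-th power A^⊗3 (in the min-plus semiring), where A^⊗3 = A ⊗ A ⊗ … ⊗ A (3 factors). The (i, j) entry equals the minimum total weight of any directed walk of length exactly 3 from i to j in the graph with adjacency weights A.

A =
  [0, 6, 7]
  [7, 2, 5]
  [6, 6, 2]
A^⊗3 =
  [0, 6, 7]
  [7, 6, 9]
  [6, 10, 6]

Each entry (A^⊗3)_ij equals the minimum over all length-3 walks i = v_0 → v_1 → … → v_3 = j of Σ_t A[v_t][v_{t+1}]. For example, for (i, j) = (0, 2) we minimise over 9 possible intermediate vertex sequences; the minimum is 7, attained along the walk 0 → 0 → 0 → 2.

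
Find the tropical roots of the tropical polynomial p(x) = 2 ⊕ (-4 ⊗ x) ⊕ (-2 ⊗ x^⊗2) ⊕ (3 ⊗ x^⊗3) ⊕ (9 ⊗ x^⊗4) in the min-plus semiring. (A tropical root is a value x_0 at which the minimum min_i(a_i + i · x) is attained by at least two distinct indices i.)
Roots: {-6, -5, -2, 6}

Each tropical root is a break point of the lower envelope of the lines y = a_i + i · x (there are 5 lines, with slopes 0, 1, ..., 4). Only the lines that attain the minimum somewhere contribute to roots; other lines are dominated. Here the surviving (envelope) indices are i = 4, i = 3, i = 2, i = 1, i = 0.
Intersections between consecutive envelope lines give the roots: for adjacent envelope indices i < j the intersection is x = (a_i − a_j) / (j − i). Reading off the sorted break points: {-6, -5, -2, 6}.
Verification: at each break x_0, at least two indices attain the minimum of min_i(a_i + i · x_0).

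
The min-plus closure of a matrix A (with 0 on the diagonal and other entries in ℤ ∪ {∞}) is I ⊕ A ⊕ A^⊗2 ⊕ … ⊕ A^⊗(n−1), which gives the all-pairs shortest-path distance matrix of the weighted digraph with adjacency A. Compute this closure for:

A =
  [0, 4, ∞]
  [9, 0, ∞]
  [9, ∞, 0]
Closure =
  [0, 4, ∞]
  [9, 0, ∞]
  [9, 13, 0]

This is the Floyd-Warshall all-pairs shortest-path computation. For each intermediate vertex k = 0, 1, …, 2, update dist[i][j] ← min(dist[i][j], dist[i][k] + dist[k][j]). The final matrix gives, for each (i, j), the minimum total weight of any directed path from i to j (possibly empty when i = j).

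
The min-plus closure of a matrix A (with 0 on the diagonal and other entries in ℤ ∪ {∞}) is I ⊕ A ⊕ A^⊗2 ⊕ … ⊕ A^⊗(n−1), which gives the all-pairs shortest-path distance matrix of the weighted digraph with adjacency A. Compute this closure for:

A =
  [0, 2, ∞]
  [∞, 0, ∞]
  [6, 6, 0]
Closure =
  [0, 2, ∞]
  [∞, 0, ∞]
  [6, 6, 0]

This is the Floyd-Warshall all-pairs shortest-path computation. For each intermediate vertex k = 0, 1, …, 2, update dist[i][j] ← min(dist[i][j], dist[i][k] + dist[k][j]). The final matrix gives, for each (i, j), the minimum total weight of any directed path from i to j (possibly empty when i = j).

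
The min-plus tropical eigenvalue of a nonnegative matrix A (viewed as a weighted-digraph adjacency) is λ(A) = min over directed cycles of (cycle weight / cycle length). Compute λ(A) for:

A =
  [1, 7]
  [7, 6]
λ(A) = 1

Enumerate directed cycles and compute their means (weight / length). Sample:
  cycle 0 → 0: weight = 1, length = 1, mean = 1/1 ≈ 1.000
  cycle 1 → 1: weight = 6, length = 1, mean = 6/1 ≈ 6.000
  cycle 0 → 1 → 0: weight = 14, length = 2, mean = 14/2 ≈ 7.000
  cycle 1 → 0 → 1: weight = 14, length = 2, mean = 14/2 ≈ 7.000
Minimum mean = 1.000, attained e.g. along the cycle 0 → 0 with weight 1 and length 1. So λ(A) = 1/1 = 1.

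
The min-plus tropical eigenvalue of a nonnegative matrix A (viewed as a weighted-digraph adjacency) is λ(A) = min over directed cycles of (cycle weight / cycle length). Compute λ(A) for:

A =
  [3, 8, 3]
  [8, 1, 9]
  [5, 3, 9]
λ(A) = 1

Enumerate directed cycles and compute their means (weight / length). Sample:
  cycle 0 → 0: weight = 3, length = 1, mean = 3/1 ≈ 3.000
  cycle 1 → 1: weight = 1, length = 1, mean = 1/1 ≈ 1.000
  cycle 2 → 2: weight = 9, length = 1, mean = 9/1 ≈ 9.000
  cycle 0 → 1 → 0: weight = 16, length = 2, mean = 16/2 ≈ 8.000
  cycle 0 → 2 → 0: weight = 8, length = 2, mean = 8/2 ≈ 4.000
  cycle 1 → 0 → 1: weight = 16, length = 2, mean = 16/2 ≈ 8.000
Minimum mean = 1.000, attained e.g. along the cycle 1 → 1 with weight 1 and length 1. So λ(A) = 1/1 = 1.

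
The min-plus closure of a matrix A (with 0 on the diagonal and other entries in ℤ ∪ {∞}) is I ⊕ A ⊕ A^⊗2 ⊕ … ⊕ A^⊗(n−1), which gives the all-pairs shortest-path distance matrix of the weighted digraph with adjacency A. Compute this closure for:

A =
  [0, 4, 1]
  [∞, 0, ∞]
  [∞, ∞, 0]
Closure =
  [0, 4, 1]
  [∞, 0, ∞]
  [∞, ∞, 0]

This is the Floyd-Warshall all-pairs shortest-path computation. For each intermediate vertex k = 0, 1, …, 2, update dist[i][j] ← min(dist[i][j], dist[i][k] + dist[k][j]). The final matrix gives, for each (i, j), the minimum total weight of any directed path from i to j (possibly empty when i = j).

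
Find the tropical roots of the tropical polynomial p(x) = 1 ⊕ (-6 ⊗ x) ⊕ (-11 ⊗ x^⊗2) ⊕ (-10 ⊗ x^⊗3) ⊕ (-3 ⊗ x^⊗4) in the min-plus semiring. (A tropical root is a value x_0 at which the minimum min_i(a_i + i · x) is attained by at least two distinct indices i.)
Roots: {-7, -1, 5, 7}

Each tropical root is a break point of the lower envelope of the lines y = a_i + i · x (there are 5 lines, with slopes 0, 1, ..., 4). Only the lines that attain the minimum somewhere contribute to roots; other lines are dominated. Here the surviving (envelope) indices are i = 4, i = 3, i = 2, i = 1, i = 0.
Intersections between consecutive envelope lines give the roots: for adjacent envelope indices i < j the intersection is x = (a_i − a_j) / (j − i). Reading off the sorted break points: {-7, -1, 5, 7}.
Verification: at each break x_0, at least two indices attain the minimum of min_i(a_i + i · x_0).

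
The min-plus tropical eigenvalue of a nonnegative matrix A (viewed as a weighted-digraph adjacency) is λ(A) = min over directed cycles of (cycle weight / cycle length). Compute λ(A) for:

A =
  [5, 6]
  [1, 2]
λ(A) = 2

Enumerate directed cycles and compute their means (weight / length). Sample:
  cycle 0 → 0: weight = 5, length = 1, mean = 5/1 ≈ 5.000
  cycle 1 → 1: weight = 2, length = 1, mean = 2/1 ≈ 2.000
  cycle 0 → 1 → 0: weight = 7, length = 2, mean = 7/2 ≈ 3.500
  cycle 1 → 0 → 1: weight = 7, length = 2, mean = 7/2 ≈ 3.500
Minimum mean = 2.000, attained e.g. along the cycle 1 → 1 with weight 2 and length 1. So λ(A) = 2/1 = 2.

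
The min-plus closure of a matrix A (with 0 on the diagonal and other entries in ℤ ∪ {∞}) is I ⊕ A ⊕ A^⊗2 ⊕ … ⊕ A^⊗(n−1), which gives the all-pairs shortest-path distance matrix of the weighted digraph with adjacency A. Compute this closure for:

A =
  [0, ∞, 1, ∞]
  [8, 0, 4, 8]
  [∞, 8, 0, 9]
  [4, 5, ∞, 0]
Closure =
  [0, 9, 1, 10]
  [8, 0, 4, 8]
  [13, 8, 0, 9]
  [4, 5, 5, 0]

This is the Floyd-Warshall all-pairs shortest-path computation. For each intermediate vertex k = 0, 1, …, 3, update dist[i][j] ← min(dist[i][j], dist[i][k] + dist[k][j]). The final matrix gives, for each (i, j), the minimum total weight of any directed path from i to j (possibly empty when i = j).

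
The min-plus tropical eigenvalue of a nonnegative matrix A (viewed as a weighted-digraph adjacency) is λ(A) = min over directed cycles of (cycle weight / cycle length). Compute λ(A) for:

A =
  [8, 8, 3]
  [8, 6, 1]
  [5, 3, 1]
λ(A) = 1

Enumerate directed cycles and compute their means (weight / length). Sample:
  cycle 0 → 0: weight = 8, length = 1, mean = 8/1 ≈ 8.000
  cycle 1 → 1: weight = 6, length = 1, mean = 6/1 ≈ 6.000
  cycle 2 → 2: weight = 1, length = 1, mean = 1/1 ≈ 1.000
  cycle 0 → 1 → 0: weight = 16, length = 2, mean = 16/2 ≈ 8.000
  cycle 0 → 2 → 0: weight = 8, length = 2, mean = 8/2 ≈ 4.000
  cycle 1 → 0 → 1: weight = 16, length = 2, mean = 16/2 ≈ 8.000
Minimum mean = 1.000, attained e.g. along the cycle 2 → 2 with weight 1 and length 1. So λ(A) = 1/1 = 1.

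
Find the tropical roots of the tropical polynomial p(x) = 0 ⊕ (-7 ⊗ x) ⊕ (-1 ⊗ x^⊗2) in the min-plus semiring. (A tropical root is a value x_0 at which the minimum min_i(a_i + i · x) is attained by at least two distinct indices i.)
Roots: {-6, 7}

Each tropical root is a break point of the lower envelope of the lines y = a_i + i · x (there are 3 lines, with slopes 0, 1, ..., 2). Only the lines that attain the minimum somewhere contribute to roots; other lines are dominated. Here the surviving (envelope) indices are i = 2, i = 1, i = 0.
Intersections between consecutive envelope lines give the roots: for adjacent envelope indices i < j the intersection is x = (a_i − a_j) / (j − i). Reading off the sorted break points: {-6, 7}.
Verification: at each break x_0, at least two indices attain the minimum of min_i(a_i + i · x_0).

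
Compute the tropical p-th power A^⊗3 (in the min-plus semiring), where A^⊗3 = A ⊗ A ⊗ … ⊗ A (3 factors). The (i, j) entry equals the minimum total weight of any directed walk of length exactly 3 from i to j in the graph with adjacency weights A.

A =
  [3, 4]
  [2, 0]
A^⊗3 =
  [6, 4]
  [2, 0]

Each entry (A^⊗3)_ij equals the minimum over all length-3 walks i = v_0 → v_1 → … → v_3 = j of Σ_t A[v_t][v_{t+1}]. For example, for (i, j) = (0, 1) we minimise over 4 possible intermediate vertex sequences; the minimum is 4, attained along the walk 0 → 1 → 1 → 1.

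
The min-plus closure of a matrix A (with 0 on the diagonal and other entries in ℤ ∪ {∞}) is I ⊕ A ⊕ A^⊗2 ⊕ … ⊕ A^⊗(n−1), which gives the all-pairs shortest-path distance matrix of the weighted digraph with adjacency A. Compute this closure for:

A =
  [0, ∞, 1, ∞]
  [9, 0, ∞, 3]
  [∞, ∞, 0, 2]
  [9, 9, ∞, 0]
Closure =
  [0, 12, 1, 3]
  [9, 0, 10, 3]
  [11, 11, 0, 2]
  [9, 9, 10, 0]

This is the Floyd-Warshall all-pairs shortest-path computation. For each intermediate vertex k = 0, 1, …, 3, update dist[i][j] ← min(dist[i][j], dist[i][k] + dist[k][j]). The final matrix gives, for each (i, j), the minimum total weight of any directed path from i to j (possibly empty when i = j).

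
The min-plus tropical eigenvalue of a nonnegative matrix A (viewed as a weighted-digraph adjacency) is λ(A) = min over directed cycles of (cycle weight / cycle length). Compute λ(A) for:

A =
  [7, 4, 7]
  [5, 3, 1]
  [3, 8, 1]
λ(A) = 1

Enumerate directed cycles and compute their means (weight / length). Sample:
  cycle 0 → 0: weight = 7, length = 1, mean = 7/1 ≈ 7.000
  cycle 1 → 1: weight = 3, length = 1, mean = 3/1 ≈ 3.000
  cycle 2 → 2: weight = 1, length = 1, mean = 1/1 ≈ 1.000
  cycle 0 → 1 → 0: weight = 9, length = 2, mean = 9/2 ≈ 4.500
  cycle 0 → 2 → 0: weight = 10, length = 2, mean = 10/2 ≈ 5.000
  cycle 1 → 0 → 1: weight = 9, length = 2, mean = 9/2 ≈ 4.500
Minimum mean = 1.000, attained e.g. along the cycle 2 → 2 with weight 1 and length 1. So λ(A) = 1/1 = 1.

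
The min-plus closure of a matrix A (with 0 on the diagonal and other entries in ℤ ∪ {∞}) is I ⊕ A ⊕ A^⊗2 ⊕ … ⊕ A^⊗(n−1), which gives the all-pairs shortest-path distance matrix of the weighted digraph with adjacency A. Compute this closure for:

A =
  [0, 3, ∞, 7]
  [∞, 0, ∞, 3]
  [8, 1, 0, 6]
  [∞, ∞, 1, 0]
Closure =
  [0, 3, 7, 6]
  [12, 0, 4, 3]
  [8, 1, 0, 4]
  [9, 2, 1, 0]

This is the Floyd-Warshall all-pairs shortest-path computation. For each intermediate vertex k = 0, 1, …, 3, update dist[i][j] ← min(dist[i][j], dist[i][k] + dist[k][j]). The final matrix gives, for each (i, j), the minimum total weight of any directed path from i to j (possibly empty when i = j).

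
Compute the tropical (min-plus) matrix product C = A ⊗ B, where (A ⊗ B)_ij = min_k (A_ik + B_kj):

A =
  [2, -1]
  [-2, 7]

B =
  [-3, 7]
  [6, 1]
A ⊗ B =
  [-1, 0]
  [-5, 5]

Apply the min-plus product entry-by-entry:
  C[0][0] = min over k of (A[0][0] + B[0][0] = 2 + -3 = -1, A[0][1] + B[1][0] = -1 + 6 = 5) = -1 (attained at k = 0)
  C[0][1] = min over k of (A[0][0] + B[0][1] = 2 + 7 = 9, A[0][1] + B[1][1] = -1 + 1 = 0) = 0 (attained at k = 1)
  C[1][0] = min over k of (A[1][0] + B[0][0] = -2 + -3 = -5, A[1][1] + B[1][0] = 7 + 6 = 13) = -5 (attained at k = 0)
  C[1][1] = min over k of (A[1][0] + B[0][1] = -2 + 7 = 5, A[1][1] + B[1][1] = 7 + 1 = 8) = 5 (attained at k = 0)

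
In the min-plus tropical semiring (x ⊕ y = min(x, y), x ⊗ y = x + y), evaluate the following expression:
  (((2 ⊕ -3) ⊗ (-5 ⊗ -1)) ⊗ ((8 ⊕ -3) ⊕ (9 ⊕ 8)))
(((2 ⊕ -3) ⊗ (-5 ⊗ -1)) ⊗ ((8 ⊕ -3) ⊕ (9 ⊕ 8))) = -12

Expand innermost to outermost. Recall ⊕ takes the minimum of its arguments and ⊗ takes their sum. Working out the expression (((2 ⊕ -3) ⊗ (-5 ⊗ -1)) ⊗ ((8 ⊕ -3) ⊕ (9 ⊕ 8))) gives -12.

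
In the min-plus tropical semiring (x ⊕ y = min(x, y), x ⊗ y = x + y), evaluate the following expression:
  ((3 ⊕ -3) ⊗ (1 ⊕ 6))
((3 ⊕ -3) ⊗ (1 ⊕ 6)) = -2

Expand innermost to outermost. Recall ⊕ takes the minimum of its arguments and ⊗ takes their sum. Working out the expression ((3 ⊕ -3) ⊗ (1 ⊕ 6)) gives -2.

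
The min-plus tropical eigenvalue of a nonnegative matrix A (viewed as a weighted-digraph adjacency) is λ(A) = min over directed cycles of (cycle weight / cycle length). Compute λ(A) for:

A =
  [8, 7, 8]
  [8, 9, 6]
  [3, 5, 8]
λ(A) = 16/3

Enumerate directed cycles and compute their means (weight / length). Sample:
  cycle 0 → 0: weight = 8, length = 1, mean = 8/1 ≈ 8.000
  cycle 1 → 1: weight = 9, length = 1, mean = 9/1 ≈ 9.000
  cycle 2 → 2: weight = 8, length = 1, mean = 8/1 ≈ 8.000
  cycle 0 → 1 → 0: weight = 15, length = 2, mean = 15/2 ≈ 7.500
  cycle 0 → 2 → 0: weight = 11, length = 2, mean = 11/2 ≈ 5.500
  cycle 1 → 0 → 1: weight = 15, length = 2, mean = 15/2 ≈ 7.500
Minimum mean = 5.333, attained e.g. along the cycle 0 → 1 → 2 → 0 with weight 16 and length 3. So λ(A) = 16/3 = 16/3.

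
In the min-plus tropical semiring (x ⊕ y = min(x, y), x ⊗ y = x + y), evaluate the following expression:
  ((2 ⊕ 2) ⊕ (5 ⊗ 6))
((2 ⊕ 2) ⊕ (5 ⊗ 6)) = 2

Expand innermost to outermost. Recall ⊕ takes the minimum of its arguments and ⊗ takes their sum. Working out the expression ((2 ⊕ 2) ⊕ (5 ⊗ 6)) gives 2.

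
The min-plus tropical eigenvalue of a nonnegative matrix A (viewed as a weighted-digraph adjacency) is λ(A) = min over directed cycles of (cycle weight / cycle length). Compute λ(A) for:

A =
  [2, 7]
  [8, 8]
λ(A) = 2

Enumerate directed cycles and compute their means (weight / length). Sample:
  cycle 0 → 0: weight = 2, length = 1, mean = 2/1 ≈ 2.000
  cycle 1 → 1: weight = 8, length = 1, mean = 8/1 ≈ 8.000
  cycle 0 → 1 → 0: weight = 15, length = 2, mean = 15/2 ≈ 7.500
  cycle 1 → 0 → 1: weight = 15, length = 2, mean = 15/2 ≈ 7.500
Minimum mean = 2.000, attained e.g. along the cycle 0 → 0 with weight 2 and length 1. So λ(A) = 2/1 = 2.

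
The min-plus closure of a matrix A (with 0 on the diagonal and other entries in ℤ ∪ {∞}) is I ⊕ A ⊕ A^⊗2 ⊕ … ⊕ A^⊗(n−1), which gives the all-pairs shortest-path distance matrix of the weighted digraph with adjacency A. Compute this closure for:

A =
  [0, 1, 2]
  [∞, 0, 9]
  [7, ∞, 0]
Closure =
  [0, 1, 2]
  [16, 0, 9]
  [7, 8, 0]

This is the Floyd-Warshall all-pairs shortest-path computation. For each intermediate vertex k = 0, 1, …, 2, update dist[i][j] ← min(dist[i][j], dist[i][k] + dist[k][j]). The final matrix gives, for each (i, j), the minimum total weight of any directed path from i to j (possibly empty when i = j).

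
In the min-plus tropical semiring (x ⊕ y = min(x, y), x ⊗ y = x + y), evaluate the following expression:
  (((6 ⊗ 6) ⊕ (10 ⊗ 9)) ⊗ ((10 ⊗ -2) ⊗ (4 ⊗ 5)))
(((6 ⊗ 6) ⊕ (10 ⊗ 9)) ⊗ ((10 ⊗ -2) ⊗ (4 ⊗ 5))) = 29

Expand innermost to outermost. Recall ⊕ takes the minimum of its arguments and ⊗ takes their sum. Working out the expression (((6 ⊗ 6) ⊕ (10 ⊗ 9)) ⊗ ((10 ⊗ -2) ⊗ (4 ⊗ 5))) gives 29.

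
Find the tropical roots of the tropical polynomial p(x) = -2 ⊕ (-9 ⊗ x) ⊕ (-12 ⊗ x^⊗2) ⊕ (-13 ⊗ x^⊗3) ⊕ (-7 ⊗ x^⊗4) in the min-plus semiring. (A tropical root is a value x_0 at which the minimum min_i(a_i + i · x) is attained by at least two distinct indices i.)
Roots: {-6, 1, 3, 7}

Each tropical root is a break point of the lower envelope of the lines y = a_i + i · x (there are 5 lines, with slopes 0, 1, ..., 4). Only the lines that attain the minimum somewhere contribute to roots; other lines are dominated. Here the surviving (envelope) indices are i = 4, i = 3, i = 2, i = 1, i = 0.
Intersections between consecutive envelope lines give the roots: for adjacent envelope indices i < j the intersection is x = (a_i − a_j) / (j − i). Reading off the sorted break points: {-6, 1, 3, 7}.
Verification: at each break x_0, at least two indices attain the minimum of min_i(a_i + i · x_0).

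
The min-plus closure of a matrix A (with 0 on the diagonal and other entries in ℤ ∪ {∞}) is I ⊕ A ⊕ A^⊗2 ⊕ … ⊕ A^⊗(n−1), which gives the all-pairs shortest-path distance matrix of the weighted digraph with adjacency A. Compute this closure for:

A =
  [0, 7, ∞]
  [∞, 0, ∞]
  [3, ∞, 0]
Closure =
  [0, 7, ∞]
  [∞, 0, ∞]
  [3, 10, 0]

This is the Floyd-Warshall all-pairs shortest-path computation. For each intermediate vertex k = 0, 1, …, 2, update dist[i][j] ← min(dist[i][j], dist[i][k] + dist[k][j]). The final matrix gives, for each (i, j), the minimum total weight of any directed path from i to j (possibly empty when i = j).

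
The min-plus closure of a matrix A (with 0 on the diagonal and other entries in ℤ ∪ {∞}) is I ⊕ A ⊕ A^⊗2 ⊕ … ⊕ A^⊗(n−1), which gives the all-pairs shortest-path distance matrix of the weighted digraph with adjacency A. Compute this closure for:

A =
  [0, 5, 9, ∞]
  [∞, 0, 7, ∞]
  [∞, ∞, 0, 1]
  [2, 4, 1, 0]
Closure =
  [0, 5, 9, 10]
  [10, 0, 7, 8]
  [3, 5, 0, 1]
  [2, 4, 1, 0]

This is the Floyd-Warshall all-pairs shortest-path computation. For each intermediate vertex k = 0, 1, …, 3, update dist[i][j] ← min(dist[i][j], dist[i][k] + dist[k][j]). The final matrix gives, for each (i, j), the minimum total weight of any directed path from i to j (possibly empty when i = j).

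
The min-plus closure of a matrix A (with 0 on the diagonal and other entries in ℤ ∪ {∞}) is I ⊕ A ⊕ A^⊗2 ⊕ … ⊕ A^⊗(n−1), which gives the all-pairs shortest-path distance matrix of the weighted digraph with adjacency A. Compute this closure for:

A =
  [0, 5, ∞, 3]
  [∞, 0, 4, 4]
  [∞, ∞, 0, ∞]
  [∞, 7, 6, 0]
Closure =
  [0, 5, 9, 3]
  [∞, 0, 4, 4]
  [∞, ∞, 0, ∞]
  [∞, 7, 6, 0]

This is the Floyd-Warshall all-pairs shortest-path computation. For each intermediate vertex k = 0, 1, …, 3, update dist[i][j] ← min(dist[i][j], dist[i][k] + dist[k][j]). The final matrix gives, for each (i, j), the minimum total weight of any directed path from i to j (possibly empty when i = j).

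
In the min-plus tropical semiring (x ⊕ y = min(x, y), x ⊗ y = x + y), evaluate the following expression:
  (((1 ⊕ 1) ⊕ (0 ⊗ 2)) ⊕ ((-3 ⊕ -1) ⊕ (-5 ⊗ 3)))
(((1 ⊕ 1) ⊕ (0 ⊗ 2)) ⊕ ((-3 ⊕ -1) ⊕ (-5 ⊗ 3))) = -3

Expand innermost to outermost. Recall ⊕ takes the minimum of its arguments and ⊗ takes their sum. Working out the expression (((1 ⊕ 1) ⊕ (0 ⊗ 2)) ⊕ ((-3 ⊕ -1) ⊕ (-5 ⊗ 3))) gives -3.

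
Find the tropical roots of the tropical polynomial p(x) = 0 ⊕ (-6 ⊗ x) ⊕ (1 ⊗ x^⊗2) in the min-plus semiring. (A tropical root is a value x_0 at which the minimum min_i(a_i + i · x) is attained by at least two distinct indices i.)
Roots: {-7, 6}

Each tropical root is a break point of the lower envelope of the lines y = a_i + i · x (there are 3 lines, with slopes 0, 1, ..., 2). Only the lines that attain the minimum somewhere contribute to roots; other lines are dominated. Here the surviving (envelope) indices are i = 2, i = 1, i = 0.
Intersections between consecutive envelope lines give the roots: for adjacent envelope indices i < j the intersection is x = (a_i − a_j) / (j − i). Reading off the sorted break points: {-7, 6}.
Verification: at each break x_0, at least two indices attain the minimum of min_i(a_i + i · x_0).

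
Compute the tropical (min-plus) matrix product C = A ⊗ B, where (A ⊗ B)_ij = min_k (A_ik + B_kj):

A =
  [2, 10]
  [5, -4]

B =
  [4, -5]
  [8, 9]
A ⊗ B =
  [6, -3]
  [4, 0]

Apply the min-plus product entry-by-entry:
  C[0][0] = min over k of (A[0][0] + B[0][0] = 2 + 4 = 6, A[0][1] + B[1][0] = 10 + 8 = 18) = 6 (attained at k = 0)
  C[0][1] = min over k of (A[0][0] + B[0][1] = 2 + -5 = -3, A[0][1] + B[1][1] = 10 + 9 = 19) = -3 (attained at k = 0)
  C[1][0] = min over k of (A[1][0] + B[0][0] = 5 + 4 = 9, A[1][1] + B[1][0] = -4 + 8 = 4) = 4 (attained at k = 1)
  C[1][1] = min over k of (A[1][0] + B[0][1] = 5 + -5 = 0, A[1][1] + B[1][1] = -4 + 9 = 5) = 0 (attained at k = 0)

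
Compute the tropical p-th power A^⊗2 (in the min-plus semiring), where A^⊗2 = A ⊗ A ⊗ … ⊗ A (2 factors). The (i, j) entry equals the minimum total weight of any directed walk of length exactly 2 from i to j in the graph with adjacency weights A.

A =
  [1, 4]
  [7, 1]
A^⊗2 =
  [2, 5]
  [8, 2]

Each entry (A^⊗2)_ij equals the minimum over all length-2 walks i = v_0 → v_1 → … → v_2 = j of Σ_t A[v_t][v_{t+1}]. For example, for (i, j) = (0, 1) we minimise over 2 possible intermediate vertex sequences; the minimum is 5, attained along the walk 0 → 0 → 1.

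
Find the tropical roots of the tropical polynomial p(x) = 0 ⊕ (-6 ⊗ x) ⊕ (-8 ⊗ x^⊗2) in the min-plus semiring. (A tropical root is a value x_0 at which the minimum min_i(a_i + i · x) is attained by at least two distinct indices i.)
Roots: {2, 6}

Each tropical root is a break point of the lower envelope of the lines y = a_i + i · x (there are 3 lines, with slopes 0, 1, ..., 2). Only the lines that attain the minimum somewhere contribute to roots; other lines are dominated. Here the surviving (envelope) indices are i = 2, i = 1, i = 0.
Intersections between consecutive envelope lines give the roots: for adjacent envelope indices i < j the intersection is x = (a_i − a_j) / (j − i). Reading off the sorted break points: {2, 6}.
Verification: at each break x_0, at least two indices attain the minimum of min_i(a_i + i · x_0).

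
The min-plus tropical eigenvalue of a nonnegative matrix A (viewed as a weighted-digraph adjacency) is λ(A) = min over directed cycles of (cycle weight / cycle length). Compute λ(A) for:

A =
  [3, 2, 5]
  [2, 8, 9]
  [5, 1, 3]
λ(A) = 2

Enumerate directed cycles and compute their means (weight / length). Sample:
  cycle 0 → 0: weight = 3, length = 1, mean = 3/1 ≈ 3.000
  cycle 1 → 1: weight = 8, length = 1, mean = 8/1 ≈ 8.000
  cycle 2 → 2: weight = 3, length = 1, mean = 3/1 ≈ 3.000
  cycle 0 → 1 → 0: weight = 4, length = 2, mean = 4/2 ≈ 2.000
  cycle 0 → 2 → 0: weight = 10, length = 2, mean = 10/2 ≈ 5.000
  cycle 1 → 0 → 1: weight = 4, length = 2, mean = 4/2 ≈ 2.000
Minimum mean = 2.000, attained e.g. along the cycle 0 → 1 → 0 with weight 4 and length 2. So λ(A) = 4/2 = 2.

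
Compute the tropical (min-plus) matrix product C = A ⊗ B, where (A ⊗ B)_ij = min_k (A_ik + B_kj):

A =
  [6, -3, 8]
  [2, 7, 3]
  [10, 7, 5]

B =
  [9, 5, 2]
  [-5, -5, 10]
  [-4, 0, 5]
A ⊗ B =
  [-8, -8, 7]
  [-1, 2, 4]
  [1, 2, 10]

Apply the min-plus product entry-by-entry:
  C[0][0] = min over k of (A[0][0] + B[0][0] = 6 + 9 = 15, A[0][1] + B[1][0] = -3 + -5 = -8, A[0][2] + B[2][0] = 8 + -4 = 4) = -8 (attained at k = 1)
  C[0][1] = min over k of (A[0][0] + B[0][1] = 6 + 5 = 11, A[0][1] + B[1][1] = -3 + -5 = -8, A[0][2] + B[2][1] = 8 + 0 = 8) = -8 (attained at k = 1)
  C[0][2] = min over k of (A[0][0] + B[0][2] = 6 + 2 = 8, A[0][1] + B[1][2] = -3 + 10 = 7, A[0][2] + B[2][2] = 8 + 5 = 13) = 7 (attained at k = 1)
  C[1][0] = min over k of (A[1][0] + B[0][0] = 2 + 9 = 11, A[1][1] + B[1][0] = 7 + -5 = 2, A[1][2] + B[2][0] = 3 + -4 = -1) = -1 (attained at k = 2)
  C[1][1] = min over k of (A[1][0] + B[0][1] = 2 + 5 = 7, A[1][1] + B[1][1] = 7 + -5 = 2, A[1][2] + B[2][1] = 3 + 0 = 3) = 2 (attained at k = 1)
  C[1][2] = min over k of (A[1][0] + B[0][2] = 2 + 2 = 4, A[1][1] + B[1][2] = 7 + 10 = 17, A[1][2] + B[2][2] = 3 + 5 = 8) = 4 (attained at k = 0)
  C[2][0] = min over k of (A[2][0] + B[0][0] = 10 + 9 = 19, A[2][1] + B[1][0] = 7 + -5 = 2, A[2][2] + B[2][0] = 5 + -4 = 1) = 1 (attained at k = 2)
  C[2][1] = min over k of (A[2][0] + B[0][1] = 10 + 5 = 15, A[2][1] + B[1][1] = 7 + -5 = 2, A[2][2] + B[2][1] = 5 + 0 = 5) = 2 (attained at k = 1)
  C[2][2] = min over k of (A[2][0] + B[0][2] = 10 + 2 = 12, A[2][1] + B[1][2] = 7 + 10 = 17, A[2][2] + B[2][2] = 5 + 5 = 10) = 10 (attained at k = 2)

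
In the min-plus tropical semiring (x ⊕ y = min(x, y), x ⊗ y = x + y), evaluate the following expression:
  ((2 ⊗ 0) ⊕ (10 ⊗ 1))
((2 ⊗ 0) ⊕ (10 ⊗ 1)) = 2

Expand innermost to outermost. Recall ⊕ takes the minimum of its arguments and ⊗ takes their sum. Working out the expression ((2 ⊗ 0) ⊕ (10 ⊗ 1)) gives 2.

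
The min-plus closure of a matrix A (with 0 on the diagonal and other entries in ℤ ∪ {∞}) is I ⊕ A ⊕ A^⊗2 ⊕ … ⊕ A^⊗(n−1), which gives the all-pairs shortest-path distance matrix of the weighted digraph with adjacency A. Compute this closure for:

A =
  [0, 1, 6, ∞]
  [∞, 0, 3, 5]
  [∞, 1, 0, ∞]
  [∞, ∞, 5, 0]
Closure =
  [0, 1, 4, 6]
  [∞, 0, 3, 5]
  [∞, 1, 0, 6]
  [∞, 6, 5, 0]

This is the Floyd-Warshall all-pairs shortest-path computation. For each intermediate vertex k = 0, 1, …, 3, update dist[i][j] ← min(dist[i][j], dist[i][k] + dist[k][j]). The final matrix gives, for each (i, j), the minimum total weight of any directed path from i to j (possibly empty when i = j).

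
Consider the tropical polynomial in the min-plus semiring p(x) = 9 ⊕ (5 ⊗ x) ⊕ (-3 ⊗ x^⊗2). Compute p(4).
p(4) = 5

A tropical monomial a ⊗ x^⊗i evaluates to a + i · x. Evaluating each term at x = 4:
  Term 0 contributes 9 + 0 · 4 = 9
  Term 1 contributes 5 + 1 · 4 = 9
  Term 2 contributes -3 + 2 · 4 = 5
p(4) = ⊕ of these = min[9, 9, 5] = 5.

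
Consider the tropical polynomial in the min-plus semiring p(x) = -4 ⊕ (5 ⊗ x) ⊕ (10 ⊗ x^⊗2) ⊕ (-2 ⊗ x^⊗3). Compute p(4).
p(4) = -4

A tropical monomial a ⊗ x^⊗i evaluates to a + i · x. Evaluating each term at x = 4:
  Term 0 contributes -4 + 0 · 4 = -4
  Term 1 contributes 5 + 1 · 4 = 9
  Term 2 contributes 10 + 2 · 4 = 18
  Term 3 contributes -2 + 3 · 4 = 10
p(4) = ⊕ of these = min[-4, 9, 18, 10] = -4.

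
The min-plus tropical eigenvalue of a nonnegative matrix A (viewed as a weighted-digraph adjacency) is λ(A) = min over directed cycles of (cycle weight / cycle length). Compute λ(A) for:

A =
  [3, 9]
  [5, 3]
λ(A) = 3

Enumerate directed cycles and compute their means (weight / length). Sample:
  cycle 0 → 0: weight = 3, length = 1, mean = 3/1 ≈ 3.000
  cycle 1 → 1: weight = 3, length = 1, mean = 3/1 ≈ 3.000
  cycle 0 → 1 → 0: weight = 14, length = 2, mean = 14/2 ≈ 7.000
  cycle 1 → 0 → 1: weight = 14, length = 2, mean = 14/2 ≈ 7.000
Minimum mean = 3.000, attained e.g. along the cycle 0 → 0 with weight 3 and length 1. So λ(A) = 3/1 = 3.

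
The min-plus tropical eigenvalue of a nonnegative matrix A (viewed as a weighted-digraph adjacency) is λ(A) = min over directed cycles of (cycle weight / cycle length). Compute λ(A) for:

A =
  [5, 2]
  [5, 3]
λ(A) = 3

Enumerate directed cycles and compute their means (weight / length). Sample:
  cycle 0 → 0: weight = 5, length = 1, mean = 5/1 ≈ 5.000
  cycle 1 → 1: weight = 3, length = 1, mean = 3/1 ≈ 3.000
  cycle 0 → 1 → 0: weight = 7, length = 2, mean = 7/2 ≈ 3.500
  cycle 1 → 0 → 1: weight = 7, length = 2, mean = 7/2 ≈ 3.500
Minimum mean = 3.000, attained e.g. along the cycle 1 → 1 with weight 3 and length 1. So λ(A) = 3/1 = 3.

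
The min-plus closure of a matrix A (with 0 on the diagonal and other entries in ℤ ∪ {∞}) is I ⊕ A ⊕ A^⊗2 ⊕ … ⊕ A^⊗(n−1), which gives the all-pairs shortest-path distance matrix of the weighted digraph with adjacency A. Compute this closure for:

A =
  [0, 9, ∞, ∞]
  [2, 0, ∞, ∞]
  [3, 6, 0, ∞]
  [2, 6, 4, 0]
Closure =
  [0, 9, ∞, ∞]
  [2, 0, ∞, ∞]
  [3, 6, 0, ∞]
  [2, 6, 4, 0]

This is the Floyd-Warshall all-pairs shortest-path computation. For each intermediate vertex k = 0, 1, …, 3, update dist[i][j] ← min(dist[i][j], dist[i][k] + dist[k][j]). The final matrix gives, for each (i, j), the minimum total weight of any directed path from i to j (possibly empty when i = j).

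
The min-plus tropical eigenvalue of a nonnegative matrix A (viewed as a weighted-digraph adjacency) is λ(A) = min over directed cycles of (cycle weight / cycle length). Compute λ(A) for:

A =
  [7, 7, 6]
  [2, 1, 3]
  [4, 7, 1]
λ(A) = 1

Enumerate directed cycles and compute their means (weight / length). Sample:
  cycle 0 → 0: weight = 7, length = 1, mean = 7/1 ≈ 7.000
  cycle 1 → 1: weight = 1, length = 1, mean = 1/1 ≈ 1.000
  cycle 2 → 2: weight = 1, length = 1, mean = 1/1 ≈ 1.000
  cycle 0 → 1 → 0: weight = 9, length = 2, mean = 9/2 ≈ 4.500
  cycle 0 → 2 → 0: weight = 10, length = 2, mean = 10/2 ≈ 5.000
  cycle 1 → 0 → 1: weight = 9, length = 2, mean = 9/2 ≈ 4.500
Minimum mean = 1.000, attained e.g. along the cycle 1 → 1 with weight 1 and length 1. So λ(A) = 1/1 = 1.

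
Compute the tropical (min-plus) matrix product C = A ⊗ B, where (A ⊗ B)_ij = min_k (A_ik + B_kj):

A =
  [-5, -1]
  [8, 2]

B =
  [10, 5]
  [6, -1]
A ⊗ B =
  [5, -2]
  [8, 1]

Apply the min-plus product entry-by-entry:
  C[0][0] = min over k of (A[0][0] + B[0][0] = -5 + 10 = 5, A[0][1] + B[1][0] = -1 + 6 = 5) = 5 (attained at k = 0)
  C[0][1] = min over k of (A[0][0] + B[0][1] = -5 + 5 = 0, A[0][1] + B[1][1] = -1 + -1 = -2) = -2 (attained at k = 1)
  C[1][0] = min over k of (A[1][0] + B[0][0] = 8 + 10 = 18, A[1][1] + B[1][0] = 2 + 6 = 8) = 8 (attained at k = 1)
  C[1][1] = min over k of (A[1][0] + B[0][1] = 8 + 5 = 13, A[1][1] + B[1][1] = 2 + -1 = 1) = 1 (attained at k = 1)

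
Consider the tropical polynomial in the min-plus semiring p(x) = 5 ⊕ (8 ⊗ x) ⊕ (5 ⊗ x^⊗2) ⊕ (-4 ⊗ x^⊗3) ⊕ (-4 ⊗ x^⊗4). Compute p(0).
p(0) = -4

A tropical monomial a ⊗ x^⊗i evaluates to a + i · x. Evaluating each term at x = 0:
  Term 0 contributes 5 + 0 · 0 = 5
  Term 1 contributes 8 + 1 · 0 = 8
  Term 2 contributes 5 + 2 · 0 = 5
  Term 3 contributes -4 + 3 · 0 = -4
  Term 4 contributes -4 + 4 · 0 = -4
p(0) = ⊕ of these = min[5, 8, 5, -4, -4] = -4.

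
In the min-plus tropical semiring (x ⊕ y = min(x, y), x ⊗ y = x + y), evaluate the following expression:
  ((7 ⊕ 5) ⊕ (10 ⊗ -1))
((7 ⊕ 5) ⊕ (10 ⊗ -1)) = 5

Expand innermost to outermost. Recall ⊕ takes the minimum of its arguments and ⊗ takes their sum. Working out the expression ((7 ⊕ 5) ⊕ (10 ⊗ -1)) gives 5.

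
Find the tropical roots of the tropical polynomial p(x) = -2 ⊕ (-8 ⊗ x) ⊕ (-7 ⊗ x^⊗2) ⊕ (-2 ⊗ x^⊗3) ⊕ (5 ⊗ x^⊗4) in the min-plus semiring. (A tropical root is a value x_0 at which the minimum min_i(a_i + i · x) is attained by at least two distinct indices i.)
Roots: {-7, -5, -1, 6}

Each tropical root is a break point of the lower envelope of the lines y = a_i + i · x (there are 5 lines, with slopes 0, 1, ..., 4). Only the lines that attain the minimum somewhere contribute to roots; other lines are dominated. Here the surviving (envelope) indices are i = 4, i = 3, i = 2, i = 1, i = 0.
Intersections between consecutive envelope lines give the roots: for adjacent envelope indices i < j the intersection is x = (a_i − a_j) / (j − i). Reading off the sorted break points: {-7, -5, -1, 6}.
Verification: at each break x_0, at least two indices attain the minimum of min_i(a_i + i · x_0).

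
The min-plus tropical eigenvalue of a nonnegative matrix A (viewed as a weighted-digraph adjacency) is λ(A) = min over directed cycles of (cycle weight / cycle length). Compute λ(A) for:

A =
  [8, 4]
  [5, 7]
λ(A) = 9/2

Enumerate directed cycles and compute their means (weight / length). Sample:
  cycle 0 → 0: weight = 8, length = 1, mean = 8/1 ≈ 8.000
  cycle 1 → 1: weight = 7, length = 1, mean = 7/1 ≈ 7.000
  cycle 0 → 1 → 0: weight = 9, length = 2, mean = 9/2 ≈ 4.500
  cycle 1 → 0 → 1: weight = 9, length = 2, mean = 9/2 ≈ 4.500
Minimum mean = 4.500, attained e.g. along the cycle 0 → 1 → 0 with weight 9 and length 2. So λ(A) = 9/2 = 9/2.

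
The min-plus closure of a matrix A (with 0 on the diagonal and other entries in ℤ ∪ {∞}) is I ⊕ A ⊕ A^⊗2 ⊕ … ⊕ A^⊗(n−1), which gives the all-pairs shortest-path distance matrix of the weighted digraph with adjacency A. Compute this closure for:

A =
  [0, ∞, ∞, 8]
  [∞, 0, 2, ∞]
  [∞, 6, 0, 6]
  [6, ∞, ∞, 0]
Closure =
  [0, ∞, ∞, 8]
  [14, 0, 2, 8]
  [12, 6, 0, 6]
  [6, ∞, ∞, 0]

This is the Floyd-Warshall all-pairs shortest-path computation. For each intermediate vertex k = 0, 1, …, 3, update dist[i][j] ← min(dist[i][j], dist[i][k] + dist[k][j]). The final matrix gives, for each (i, j), the minimum total weight of any directed path from i to j (possibly empty when i = j).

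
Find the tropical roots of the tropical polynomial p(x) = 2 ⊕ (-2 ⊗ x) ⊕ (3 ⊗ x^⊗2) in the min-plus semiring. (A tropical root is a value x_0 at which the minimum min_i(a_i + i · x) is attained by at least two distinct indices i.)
Roots: {-5, 4}

Each tropical root is a break point of the lower envelope of the lines y = a_i + i · x (there are 3 lines, with slopes 0, 1, ..., 2). Only the lines that attain the minimum somewhere contribute to roots; other lines are dominated. Here the surviving (envelope) indices are i = 2, i = 1, i = 0.
Intersections between consecutive envelope lines give the roots: for adjacent envelope indices i < j the intersection is x = (a_i − a_j) / (j − i). Reading off the sorted break points: {-5, 4}.
Verification: at each break x_0, at least two indices attain the minimum of min_i(a_i + i · x_0).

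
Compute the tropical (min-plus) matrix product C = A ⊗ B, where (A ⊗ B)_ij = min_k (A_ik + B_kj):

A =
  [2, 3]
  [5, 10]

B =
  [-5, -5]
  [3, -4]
A ⊗ B =
  [-3, -3]
  [0, 0]

Apply the min-plus product entry-by-entry:
  C[0][0] = min over k of (A[0][0] + B[0][0] = 2 + -5 = -3, A[0][1] + B[1][0] = 3 + 3 = 6) = -3 (attained at k = 0)
  C[0][1] = min over k of (A[0][0] + B[0][1] = 2 + -5 = -3, A[0][1] + B[1][1] = 3 + -4 = -1) = -3 (attained at k = 0)
  C[1][0] = min over k of (A[1][0] + B[0][0] = 5 + -5 = 0, A[1][1] + B[1][0] = 10 + 3 = 13) = 0 (attained at k = 0)
  C[1][1] = min over k of (A[1][0] + B[0][1] = 5 + -5 = 0, A[1][1] + B[1][1] = 10 + -4 = 6) = 0 (attained at k = 0)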